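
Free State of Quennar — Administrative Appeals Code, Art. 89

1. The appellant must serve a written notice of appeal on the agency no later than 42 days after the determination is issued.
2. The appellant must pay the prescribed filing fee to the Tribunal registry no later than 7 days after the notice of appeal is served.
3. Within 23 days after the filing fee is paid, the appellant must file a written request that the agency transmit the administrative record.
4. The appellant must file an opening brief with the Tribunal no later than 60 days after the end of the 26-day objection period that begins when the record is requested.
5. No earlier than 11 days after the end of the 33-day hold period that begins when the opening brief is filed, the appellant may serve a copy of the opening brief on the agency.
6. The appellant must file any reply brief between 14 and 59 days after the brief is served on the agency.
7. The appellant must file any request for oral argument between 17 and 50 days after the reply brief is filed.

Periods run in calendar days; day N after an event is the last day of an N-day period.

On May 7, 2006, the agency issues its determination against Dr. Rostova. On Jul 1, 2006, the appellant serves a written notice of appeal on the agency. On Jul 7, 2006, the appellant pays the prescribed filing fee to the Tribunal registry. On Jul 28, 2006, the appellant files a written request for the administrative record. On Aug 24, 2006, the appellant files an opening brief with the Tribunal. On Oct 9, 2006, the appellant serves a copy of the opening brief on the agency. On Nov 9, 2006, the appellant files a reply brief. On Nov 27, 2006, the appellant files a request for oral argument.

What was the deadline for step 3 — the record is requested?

Jul 30, 2006

Step 3 runs from Jul 7, 2006, when the filing fee is paid. 23 days after Jul 7, 2006 is Jul 30, 2006.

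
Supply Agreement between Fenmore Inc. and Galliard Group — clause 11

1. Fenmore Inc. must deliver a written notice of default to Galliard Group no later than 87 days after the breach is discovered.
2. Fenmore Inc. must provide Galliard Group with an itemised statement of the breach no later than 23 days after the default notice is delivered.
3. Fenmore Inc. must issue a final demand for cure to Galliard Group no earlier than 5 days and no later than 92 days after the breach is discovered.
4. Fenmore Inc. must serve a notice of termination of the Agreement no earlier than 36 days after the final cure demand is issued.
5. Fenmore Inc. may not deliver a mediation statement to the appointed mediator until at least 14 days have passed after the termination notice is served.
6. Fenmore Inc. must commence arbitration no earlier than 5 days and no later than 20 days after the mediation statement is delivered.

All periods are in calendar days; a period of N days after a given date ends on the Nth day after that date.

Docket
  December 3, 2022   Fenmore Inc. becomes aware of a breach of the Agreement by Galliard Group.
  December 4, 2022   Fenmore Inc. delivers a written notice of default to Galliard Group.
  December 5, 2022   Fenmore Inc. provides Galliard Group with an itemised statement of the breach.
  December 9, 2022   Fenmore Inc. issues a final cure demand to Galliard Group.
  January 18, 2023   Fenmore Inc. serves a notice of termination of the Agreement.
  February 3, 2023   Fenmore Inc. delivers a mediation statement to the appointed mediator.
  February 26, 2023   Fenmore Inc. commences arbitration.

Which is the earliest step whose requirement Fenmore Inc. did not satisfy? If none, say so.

Step 6

(1) due by December 3, 2022 + 87 days = February 28, 2023; done December 4, 2022 — timely.
(2) due by December 4, 2022 + 23 days = December 27, 2022; done December 5, 2022 — timely.
(3) the permitted window runs from December 3, 2022 + 5 = December 8, 2022 to December 3, 2022 + 92 = March 5, 2023; done December 9, 2022 — within the window.
(4) permitted from December 9, 2022 + 36 days = January 14, 2023 onward; done January 18, 2023, after the minimum wait.
(5) permitted from January 18, 2023 + 14 days = February 1, 2023 onward; done February 3, 2023 — permitted.
(6) the permitted window runs from February 3, 2023 + 5 = February 8, 2023 to February 3, 2023 + 20 = February 23, 2023; done February 26, 2023 — 3 days after the window closed.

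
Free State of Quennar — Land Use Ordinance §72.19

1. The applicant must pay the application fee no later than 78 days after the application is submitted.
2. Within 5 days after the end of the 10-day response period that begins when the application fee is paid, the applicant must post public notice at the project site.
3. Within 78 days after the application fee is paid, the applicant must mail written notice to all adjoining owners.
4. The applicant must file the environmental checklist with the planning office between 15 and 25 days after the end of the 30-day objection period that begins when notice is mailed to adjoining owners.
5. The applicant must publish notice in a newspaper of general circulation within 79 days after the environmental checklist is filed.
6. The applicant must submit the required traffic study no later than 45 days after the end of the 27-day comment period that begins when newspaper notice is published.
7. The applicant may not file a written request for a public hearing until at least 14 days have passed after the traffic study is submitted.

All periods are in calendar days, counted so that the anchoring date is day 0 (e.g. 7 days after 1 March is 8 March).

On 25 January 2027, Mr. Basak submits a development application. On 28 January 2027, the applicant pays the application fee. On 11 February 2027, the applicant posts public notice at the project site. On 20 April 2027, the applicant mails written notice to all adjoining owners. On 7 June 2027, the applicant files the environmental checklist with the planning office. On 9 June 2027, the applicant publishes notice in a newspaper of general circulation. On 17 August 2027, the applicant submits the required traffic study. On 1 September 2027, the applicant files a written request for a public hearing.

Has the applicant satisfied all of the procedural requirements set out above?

(1) due by 25 January 2027 + 78 days = 13 April 2027; 28 January 2027 is within that limit.
(2) due by 7 February 2027 + 5 days = 12 February 2027; 11 February 2027 is within that limit.
(3) due by 28 January 2027 + 78 days = 16 April 2027; done 20 April 2027 — 4 days late.

No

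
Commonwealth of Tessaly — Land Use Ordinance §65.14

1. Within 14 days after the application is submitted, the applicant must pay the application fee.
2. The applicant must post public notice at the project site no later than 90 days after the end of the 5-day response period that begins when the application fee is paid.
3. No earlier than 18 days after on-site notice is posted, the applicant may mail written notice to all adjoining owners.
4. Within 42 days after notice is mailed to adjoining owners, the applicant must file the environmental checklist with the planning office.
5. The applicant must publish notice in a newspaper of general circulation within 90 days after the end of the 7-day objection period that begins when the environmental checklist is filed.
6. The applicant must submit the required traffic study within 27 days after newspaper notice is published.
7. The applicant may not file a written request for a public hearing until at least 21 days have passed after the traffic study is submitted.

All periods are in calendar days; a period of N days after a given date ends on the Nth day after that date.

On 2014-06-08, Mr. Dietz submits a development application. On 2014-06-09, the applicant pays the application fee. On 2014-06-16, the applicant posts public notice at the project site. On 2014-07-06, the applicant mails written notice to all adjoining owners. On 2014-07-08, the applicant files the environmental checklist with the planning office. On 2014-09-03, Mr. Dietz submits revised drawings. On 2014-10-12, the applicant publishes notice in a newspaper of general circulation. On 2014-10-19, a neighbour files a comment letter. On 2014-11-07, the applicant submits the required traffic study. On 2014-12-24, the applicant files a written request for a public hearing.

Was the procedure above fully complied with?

Yes

Step 1: 14 days after 2014-06-08 (when the application is submitted) is 2014-06-22; 2014-06-09 is within that limit.
Step 2: 90 days after 2014-06-14 (end of the 5-day response period, which began when the application fee is paid on 2014-06-09) is 2014-09-12; done 2014-06-16 — timely.
Step 3: the earliest permitted date is 18 days after 2014-06-16 (when on-site notice is posted), i.e. 2014-07-04; 2014-07-06 is on or after that date.
Step 4: 42 days after 2014-07-06 (when notice is mailed to adjoining owners) is 2014-08-17; 2014-07-08 is within that limit.
Step 5: 90 days after 2014-07-15 (end of the 7-day objection period, which began when the environmental checklist is filed on 2014-07-08) is 2014-10-13; done 2014-10-12 — timely.
Step 6: 27 days after 2014-10-12 (when newspaper notice is published) is 2014-11-08; done 2014-11-07 — timely.
Step 7: the earliest permitted date is 21 days after 2014-11-07 (when the traffic study is submitted), i.e. 2014-11-28; done 2014-12-24, after the minimum wait.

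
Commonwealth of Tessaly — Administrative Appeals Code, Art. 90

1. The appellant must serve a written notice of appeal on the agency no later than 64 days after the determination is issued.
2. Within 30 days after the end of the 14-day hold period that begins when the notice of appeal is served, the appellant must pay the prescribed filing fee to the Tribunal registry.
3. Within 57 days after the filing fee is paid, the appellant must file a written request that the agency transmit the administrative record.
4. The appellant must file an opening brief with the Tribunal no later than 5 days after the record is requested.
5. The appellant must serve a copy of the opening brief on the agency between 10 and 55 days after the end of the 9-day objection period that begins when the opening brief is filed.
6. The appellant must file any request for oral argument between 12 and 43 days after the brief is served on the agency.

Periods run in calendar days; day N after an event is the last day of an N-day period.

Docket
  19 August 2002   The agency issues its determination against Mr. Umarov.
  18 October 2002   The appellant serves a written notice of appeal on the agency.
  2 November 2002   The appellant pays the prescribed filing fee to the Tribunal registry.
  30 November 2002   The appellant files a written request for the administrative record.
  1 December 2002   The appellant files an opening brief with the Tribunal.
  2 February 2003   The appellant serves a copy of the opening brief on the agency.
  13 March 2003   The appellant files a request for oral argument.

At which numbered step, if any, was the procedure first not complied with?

None — every step was satisfied

(1) due by 19 August 2002 + 64 days = 22 October 2002; done 18 October 2002 — timely.
(2) due by 1 November 2002 + 30 days = 1 December 2002; 2 November 2002 is within that limit.
(3) due by 2 November 2002 + 57 days = 29 December 2002; done 30 November 2002 — timely.
(4) due by 30 November 2002 + 5 days = 5 December 2002; done 1 December 2002 — timely.
(5) the permitted window runs from 10 December 2002 + 10 = 20 December 2002 to 10 December 2002 + 55 = 3 February 2003; done 2 February 2003, which is between those dates.
(6) the permitted window runs from 2 February 2003 + 12 = 14 February 2003 to 2 February 2003 + 43 = 17 March 2003; done 13 March 2003, which is between those dates.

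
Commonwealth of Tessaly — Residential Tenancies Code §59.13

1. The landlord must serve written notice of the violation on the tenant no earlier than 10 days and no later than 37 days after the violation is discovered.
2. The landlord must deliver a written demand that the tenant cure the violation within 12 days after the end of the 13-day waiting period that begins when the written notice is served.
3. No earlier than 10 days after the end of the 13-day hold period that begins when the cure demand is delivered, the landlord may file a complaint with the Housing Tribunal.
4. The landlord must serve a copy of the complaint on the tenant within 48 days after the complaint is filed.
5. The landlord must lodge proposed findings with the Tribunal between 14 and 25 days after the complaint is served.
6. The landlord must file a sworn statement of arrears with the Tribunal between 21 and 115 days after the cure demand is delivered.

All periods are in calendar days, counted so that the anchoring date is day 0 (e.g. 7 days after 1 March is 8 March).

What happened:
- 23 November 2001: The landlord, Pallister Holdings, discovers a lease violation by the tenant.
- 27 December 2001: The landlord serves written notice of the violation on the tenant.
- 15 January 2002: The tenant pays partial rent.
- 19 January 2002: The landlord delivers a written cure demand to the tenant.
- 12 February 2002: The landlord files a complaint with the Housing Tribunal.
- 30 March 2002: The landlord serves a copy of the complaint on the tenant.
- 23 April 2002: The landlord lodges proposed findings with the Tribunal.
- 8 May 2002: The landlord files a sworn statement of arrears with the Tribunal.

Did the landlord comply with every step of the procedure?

Step 1 — 10 and 37 days from 23 November 2001 (when the violation is discovered) are 3 December 2001 and 30 December 2001 respectively; 27 December 2001 falls inside that range.
Step 2 — counting 12 days from 9 January 2002 (end of the 13-day waiting period, which began when the written notice is served on 27 December 2001) gives a deadline of 21 January 2002; completed 19 January 2002, before the deadline.
Step 3 — must wait 10 days from 1 February 2002 (end of the 13-day hold period, which began when the cure demand is delivered on 19 January 2002), so not before 11 February 2002; done 12 February 2002 — permitted.
Step 4 — counting 48 days from 12 February 2002 (when the complaint is filed) gives a deadline of 1 April 2002; completed 30 March 2002, before the deadline.
Step 5 — 14 and 25 days from 30 March 2002 (when the complaint is served) are 13 April 2002 and 24 April 2002 respectively; done 23 April 2002 — within the window.
Step 6 — 21 and 115 days from 19 January 2002 (when the cure demand is delivered) are 9 February 2002 and 14 May 2002 respectively; done 8 May 2002, which is between those dates.

Yes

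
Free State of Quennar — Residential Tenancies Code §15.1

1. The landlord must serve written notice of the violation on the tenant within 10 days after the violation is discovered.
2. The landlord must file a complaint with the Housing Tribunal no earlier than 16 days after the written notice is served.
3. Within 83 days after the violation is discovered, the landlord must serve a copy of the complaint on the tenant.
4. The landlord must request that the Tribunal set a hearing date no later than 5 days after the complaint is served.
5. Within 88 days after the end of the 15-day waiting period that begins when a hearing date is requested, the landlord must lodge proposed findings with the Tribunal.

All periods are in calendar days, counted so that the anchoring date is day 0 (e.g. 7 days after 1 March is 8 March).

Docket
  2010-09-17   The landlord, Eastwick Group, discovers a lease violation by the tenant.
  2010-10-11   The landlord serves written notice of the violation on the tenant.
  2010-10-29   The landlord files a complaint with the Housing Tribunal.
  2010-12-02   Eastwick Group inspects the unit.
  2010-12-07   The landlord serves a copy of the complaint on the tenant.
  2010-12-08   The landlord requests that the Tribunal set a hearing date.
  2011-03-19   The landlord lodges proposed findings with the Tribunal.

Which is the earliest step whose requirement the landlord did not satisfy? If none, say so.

Step 1 — counting 10 days from 2010-09-17 (when the violation is discovered) gives a deadline of 2010-09-27; done 2010-10-11 — 14 days late.
That is the first point of non-compliance.

Step 1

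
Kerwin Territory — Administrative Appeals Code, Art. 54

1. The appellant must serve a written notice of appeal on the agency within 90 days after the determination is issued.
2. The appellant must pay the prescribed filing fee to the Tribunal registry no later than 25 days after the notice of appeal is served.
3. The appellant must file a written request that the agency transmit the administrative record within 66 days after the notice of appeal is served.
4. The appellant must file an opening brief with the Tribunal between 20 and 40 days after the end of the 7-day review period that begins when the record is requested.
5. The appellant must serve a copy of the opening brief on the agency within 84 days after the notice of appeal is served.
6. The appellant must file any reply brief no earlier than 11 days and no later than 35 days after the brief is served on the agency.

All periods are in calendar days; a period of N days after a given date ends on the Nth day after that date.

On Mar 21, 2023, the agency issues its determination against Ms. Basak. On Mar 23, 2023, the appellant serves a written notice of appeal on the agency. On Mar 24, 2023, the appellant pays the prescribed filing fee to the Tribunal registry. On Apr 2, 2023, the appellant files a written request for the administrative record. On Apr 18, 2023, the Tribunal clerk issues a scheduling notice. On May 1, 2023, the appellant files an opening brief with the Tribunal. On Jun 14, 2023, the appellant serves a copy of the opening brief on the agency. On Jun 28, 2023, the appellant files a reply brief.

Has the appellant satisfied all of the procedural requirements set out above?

(1) due by Mar 21, 2023 + 90 days = Jun 19, 2023; done Mar 23, 2023 — timely.
(2) due by Mar 23, 2023 + 25 days = Apr 17, 2023; done Mar 24, 2023 — timely.
(3) due by Mar 23, 2023 + 66 days = May 28, 2023; completed Apr 2, 2023, before the deadline.
(4) the permitted window runs from Apr 9, 2023 + 20 = Apr 29, 2023 to Apr 9, 2023 + 40 = May 19, 2023; May 1, 2023 falls inside that range.
(5) due by Mar 23, 2023 + 84 days = Jun 15, 2023; Jun 14, 2023 is within that limit.
(6) the permitted window runs from Jun 14, 2023 + 11 = Jun 25, 2023 to Jun 14, 2023 + 35 = Jul 19, 2023; done Jun 28, 2023 — within the window.

Yes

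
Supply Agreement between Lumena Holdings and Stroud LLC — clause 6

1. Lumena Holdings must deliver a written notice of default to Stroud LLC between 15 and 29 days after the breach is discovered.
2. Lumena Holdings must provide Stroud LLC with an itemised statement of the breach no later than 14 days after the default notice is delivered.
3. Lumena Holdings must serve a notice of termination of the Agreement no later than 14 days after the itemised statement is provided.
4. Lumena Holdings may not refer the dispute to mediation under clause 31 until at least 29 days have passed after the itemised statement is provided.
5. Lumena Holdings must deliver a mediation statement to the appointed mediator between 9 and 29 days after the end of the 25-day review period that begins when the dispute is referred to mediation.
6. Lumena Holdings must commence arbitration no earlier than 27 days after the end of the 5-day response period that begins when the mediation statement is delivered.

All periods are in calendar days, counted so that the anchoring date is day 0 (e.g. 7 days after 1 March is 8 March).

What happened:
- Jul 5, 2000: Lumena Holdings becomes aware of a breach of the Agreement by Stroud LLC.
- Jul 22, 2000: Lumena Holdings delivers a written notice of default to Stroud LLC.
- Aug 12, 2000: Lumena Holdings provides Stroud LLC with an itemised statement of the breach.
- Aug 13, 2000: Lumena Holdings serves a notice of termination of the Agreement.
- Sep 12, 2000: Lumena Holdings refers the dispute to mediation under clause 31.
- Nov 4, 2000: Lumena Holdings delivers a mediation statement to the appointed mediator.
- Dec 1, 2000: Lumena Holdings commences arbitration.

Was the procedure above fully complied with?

No

(1) the permitted window runs from Jul 5, 2000 + 15 = Jul 20, 2000 to Jul 5, 2000 + 29 = Aug 3, 2000; done Jul 22, 2000 — within the window.
(2) due by Jul 22, 2000 + 14 days = Aug 5, 2000; Aug 12, 2000 misses that deadline by 7 days.
The procedure was therefore not followed at step 2.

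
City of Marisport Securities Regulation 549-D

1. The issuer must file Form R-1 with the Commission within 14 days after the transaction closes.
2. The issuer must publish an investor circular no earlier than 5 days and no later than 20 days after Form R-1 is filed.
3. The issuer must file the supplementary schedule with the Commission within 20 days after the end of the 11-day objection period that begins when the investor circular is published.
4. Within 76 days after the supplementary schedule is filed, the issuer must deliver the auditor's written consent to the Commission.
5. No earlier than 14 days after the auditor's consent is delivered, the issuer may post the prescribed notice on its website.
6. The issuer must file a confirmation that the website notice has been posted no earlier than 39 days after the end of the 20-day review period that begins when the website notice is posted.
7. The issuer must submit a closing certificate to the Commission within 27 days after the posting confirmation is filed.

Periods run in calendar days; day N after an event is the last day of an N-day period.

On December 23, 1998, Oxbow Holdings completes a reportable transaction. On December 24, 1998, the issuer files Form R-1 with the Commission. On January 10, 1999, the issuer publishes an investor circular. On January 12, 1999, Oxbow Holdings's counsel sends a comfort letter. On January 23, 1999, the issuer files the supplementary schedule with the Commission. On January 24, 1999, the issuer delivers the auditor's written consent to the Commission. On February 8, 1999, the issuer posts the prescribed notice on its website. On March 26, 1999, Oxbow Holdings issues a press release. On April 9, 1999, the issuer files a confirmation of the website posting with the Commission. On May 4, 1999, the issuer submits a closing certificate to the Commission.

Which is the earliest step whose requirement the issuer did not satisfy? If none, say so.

(1) due by December 23, 1998 + 14 days = January 6, 1999; December 24, 1998 is within that limit.
(2) the permitted window runs from December 24, 1998 + 5 = December 29, 1998 to December 24, 1998 + 20 = January 13, 1999; done January 10, 1999, which is between those dates.
(3) due by January 21, 1999 + 20 days = February 10, 1999; done January 23, 1999 — timely.
(4) due by January 23, 1999 + 76 days = April 9, 1999; January 24, 1999 is within that limit.
(5) permitted from January 24, 1999 + 14 days = February 7, 1999 onward; done February 8, 1999, after the minimum wait.
(6) permitted from February 28, 1999 + 39 days = April 8, 1999 onward; done April 9, 1999, after the minimum wait.
(7) due by April 9, 1999 + 27 days = May 6, 1999; done May 4, 1999 — timely.

None — every step was satisfied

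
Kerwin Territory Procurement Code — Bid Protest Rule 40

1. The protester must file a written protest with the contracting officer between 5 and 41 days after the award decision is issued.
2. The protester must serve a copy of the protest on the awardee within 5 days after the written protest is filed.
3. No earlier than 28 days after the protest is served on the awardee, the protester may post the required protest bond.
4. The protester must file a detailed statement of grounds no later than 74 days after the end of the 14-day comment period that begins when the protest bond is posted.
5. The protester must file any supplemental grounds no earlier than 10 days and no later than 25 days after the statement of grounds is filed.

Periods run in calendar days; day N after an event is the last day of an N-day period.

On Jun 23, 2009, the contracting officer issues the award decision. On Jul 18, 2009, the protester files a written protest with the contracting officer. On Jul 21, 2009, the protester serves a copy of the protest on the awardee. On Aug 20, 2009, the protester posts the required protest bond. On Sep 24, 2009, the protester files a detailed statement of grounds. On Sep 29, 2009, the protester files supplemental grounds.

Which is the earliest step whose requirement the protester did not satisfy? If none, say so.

Step 5

Step 1: the window is 5–41 days after Jun 23, 2009 (when the award decision is issued), so Jun 28, 2009 through Aug 3, 2009; done Jul 18, 2009 — within the window.
Step 2: 5 days after Jul 18, 2009 (when the written protest is filed) is Jul 23, 2009; Jul 21, 2009 is within that limit.
Step 3: the earliest permitted date is 28 days after Jul 21, 2009 (when the protest is served on the awardee), i.e. Aug 18, 2009; done Aug 20, 2009 — permitted.
Step 4: 74 days after Sep 3, 2009 (end of the 14-day comment period, which began when the protest bond is posted on Aug 20, 2009) is Nov 16, 2009; Sep 24, 2009 is within that limit.
Step 5: the window is 10–25 days after Sep 24, 2009 (when the statement of grounds is filed), so Oct 4, 2009 through Oct 19, 2009; done Sep 29, 2009 — 5 days before the window opened.
The analysis stops there.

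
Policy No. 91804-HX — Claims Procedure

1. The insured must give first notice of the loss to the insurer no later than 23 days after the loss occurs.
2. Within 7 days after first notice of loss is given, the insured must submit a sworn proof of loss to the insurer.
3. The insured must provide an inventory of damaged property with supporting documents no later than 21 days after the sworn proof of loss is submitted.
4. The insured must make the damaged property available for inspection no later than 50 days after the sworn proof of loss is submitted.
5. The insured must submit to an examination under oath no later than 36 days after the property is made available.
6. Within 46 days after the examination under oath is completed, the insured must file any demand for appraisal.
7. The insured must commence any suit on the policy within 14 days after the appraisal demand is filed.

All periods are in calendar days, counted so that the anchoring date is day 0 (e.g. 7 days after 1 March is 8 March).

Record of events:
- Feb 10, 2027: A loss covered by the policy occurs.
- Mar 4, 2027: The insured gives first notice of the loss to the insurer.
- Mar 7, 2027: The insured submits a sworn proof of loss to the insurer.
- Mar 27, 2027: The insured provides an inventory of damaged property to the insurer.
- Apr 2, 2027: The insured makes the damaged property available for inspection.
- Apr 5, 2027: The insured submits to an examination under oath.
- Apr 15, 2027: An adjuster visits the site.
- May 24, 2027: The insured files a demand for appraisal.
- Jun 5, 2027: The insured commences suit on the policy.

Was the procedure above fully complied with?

(1) due by Feb 10, 2027 + 23 days = Mar 5, 2027; Mar 4, 2027 is within that limit.
(2) due by Mar 4, 2027 + 7 days = Mar 11, 2027; done Mar 7, 2027 — timely.
(3) due by Mar 7, 2027 + 21 days = Mar 28, 2027; done Mar 27, 2027 — timely.
(4) due by Mar 7, 2027 + 50 days = Apr 26, 2027; done Apr 2, 2027 — timely.
(5) due by Apr 2, 2027 + 36 days = May 8, 2027; completed Apr 5, 2027, before the deadline.
(6) due by Apr 5, 2027 + 46 days = May 21, 2027; not done until May 24, 2027, 3 days after the deadline.
The procedure was therefore not followed at step 6.

No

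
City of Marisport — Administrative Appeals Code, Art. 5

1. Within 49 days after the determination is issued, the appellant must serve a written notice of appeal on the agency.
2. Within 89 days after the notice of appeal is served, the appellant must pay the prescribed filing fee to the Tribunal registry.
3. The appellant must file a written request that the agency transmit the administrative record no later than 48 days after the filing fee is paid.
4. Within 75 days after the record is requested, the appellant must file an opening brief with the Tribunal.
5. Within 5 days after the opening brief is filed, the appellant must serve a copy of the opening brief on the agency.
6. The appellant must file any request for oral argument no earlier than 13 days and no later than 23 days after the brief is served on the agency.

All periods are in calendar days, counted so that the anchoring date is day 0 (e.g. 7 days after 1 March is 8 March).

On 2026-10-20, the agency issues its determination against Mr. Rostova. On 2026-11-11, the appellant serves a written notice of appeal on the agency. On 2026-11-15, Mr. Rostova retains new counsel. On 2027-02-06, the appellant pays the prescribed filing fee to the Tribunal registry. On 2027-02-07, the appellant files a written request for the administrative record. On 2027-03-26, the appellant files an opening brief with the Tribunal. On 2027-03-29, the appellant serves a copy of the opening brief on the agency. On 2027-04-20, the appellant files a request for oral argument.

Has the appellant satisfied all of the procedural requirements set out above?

Yes

(1) due by 2026-10-20 + 49 days = 2026-12-08; completed 2026-11-11, before the deadline.
(2) due by 2026-11-11 + 89 days = 2027-02-08; done 2027-02-06 — timely.
(3) due by 2027-02-06 + 48 days = 2027-03-26; completed 2027-02-07, before the deadline.
(4) due by 2027-02-07 + 75 days = 2027-04-23; done 2027-03-26 — timely.
(5) due by 2027-03-26 + 5 days = 2027-03-31; done 2027-03-29 — timely.
(6) the permitted window runs from 2027-03-29 + 13 = 2027-04-11 to 2027-03-29 + 23 = 2027-04-21; done 2027-04-20, which is between those dates.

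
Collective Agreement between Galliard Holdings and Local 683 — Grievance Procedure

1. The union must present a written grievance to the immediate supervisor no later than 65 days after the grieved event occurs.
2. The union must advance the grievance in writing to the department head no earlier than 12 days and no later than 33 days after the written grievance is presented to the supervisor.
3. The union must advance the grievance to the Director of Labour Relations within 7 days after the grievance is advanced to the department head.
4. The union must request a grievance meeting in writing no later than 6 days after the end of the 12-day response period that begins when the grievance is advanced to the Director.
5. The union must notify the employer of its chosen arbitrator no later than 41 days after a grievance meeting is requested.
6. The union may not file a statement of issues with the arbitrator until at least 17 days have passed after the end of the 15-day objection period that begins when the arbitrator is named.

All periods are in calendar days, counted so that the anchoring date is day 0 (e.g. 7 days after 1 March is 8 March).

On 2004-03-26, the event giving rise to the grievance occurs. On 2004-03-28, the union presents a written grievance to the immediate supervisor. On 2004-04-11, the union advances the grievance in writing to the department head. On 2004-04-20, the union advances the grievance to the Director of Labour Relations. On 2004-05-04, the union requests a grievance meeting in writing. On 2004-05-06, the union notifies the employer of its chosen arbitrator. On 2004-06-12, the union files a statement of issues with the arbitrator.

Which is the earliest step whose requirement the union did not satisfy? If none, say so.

Step 3

Step 1 — counting 65 days from 2004-03-26 (when the grieved event occurs) gives a deadline of 2004-05-30; 2004-03-28 is within that limit.
Step 2 — 12 and 33 days from 2004-03-28 (when the written grievance is presented to the supervisor) are 2004-04-09 and 2004-04-30 respectively; 2004-04-11 falls inside that range.
Step 3 — counting 7 days from 2004-04-11 (when the grievance is advanced to the department head) gives a deadline of 2004-04-18; 2004-04-20 misses that deadline by 2 days.
Later steps need not be reached.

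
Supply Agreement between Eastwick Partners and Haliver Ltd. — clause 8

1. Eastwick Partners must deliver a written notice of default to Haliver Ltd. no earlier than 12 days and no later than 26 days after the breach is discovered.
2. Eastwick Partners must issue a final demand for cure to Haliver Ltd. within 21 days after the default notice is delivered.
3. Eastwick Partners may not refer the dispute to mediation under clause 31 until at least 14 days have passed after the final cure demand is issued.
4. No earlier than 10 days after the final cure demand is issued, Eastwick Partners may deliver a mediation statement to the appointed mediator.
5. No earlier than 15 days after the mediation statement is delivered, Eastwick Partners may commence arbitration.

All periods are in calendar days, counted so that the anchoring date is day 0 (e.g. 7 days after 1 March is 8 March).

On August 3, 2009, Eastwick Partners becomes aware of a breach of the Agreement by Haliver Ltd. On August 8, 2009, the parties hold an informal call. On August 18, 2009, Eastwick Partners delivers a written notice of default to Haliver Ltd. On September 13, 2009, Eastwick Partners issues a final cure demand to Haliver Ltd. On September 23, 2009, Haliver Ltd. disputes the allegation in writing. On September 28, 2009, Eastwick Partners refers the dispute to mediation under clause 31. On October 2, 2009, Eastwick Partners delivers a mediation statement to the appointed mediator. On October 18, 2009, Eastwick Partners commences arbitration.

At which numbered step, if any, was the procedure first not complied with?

Step 2

Step 1: the window is 12–26 days after August 3, 2009 (when the breach is discovered), so August 15, 2009 through August 29, 2009; done August 18, 2009, which is between those dates.
Step 2: 21 days after August 18, 2009 (when the default notice is delivered) is September 8, 2009; September 13, 2009 misses that deadline by 5 days.
The procedure was therefore not followed at step 2.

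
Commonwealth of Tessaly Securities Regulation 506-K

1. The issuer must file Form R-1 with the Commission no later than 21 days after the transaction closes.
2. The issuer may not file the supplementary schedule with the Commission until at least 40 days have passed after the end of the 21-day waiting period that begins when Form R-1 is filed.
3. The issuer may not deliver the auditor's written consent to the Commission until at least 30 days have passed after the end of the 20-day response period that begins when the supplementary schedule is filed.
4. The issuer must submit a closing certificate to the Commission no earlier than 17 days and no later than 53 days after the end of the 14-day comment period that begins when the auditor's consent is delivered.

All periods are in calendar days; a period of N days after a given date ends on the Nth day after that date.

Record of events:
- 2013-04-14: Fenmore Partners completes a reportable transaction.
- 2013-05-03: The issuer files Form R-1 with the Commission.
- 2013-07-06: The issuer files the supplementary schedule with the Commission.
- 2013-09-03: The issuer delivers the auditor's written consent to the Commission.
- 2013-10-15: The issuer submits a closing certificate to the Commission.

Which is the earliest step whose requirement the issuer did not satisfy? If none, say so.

None — every step was satisfied

Step 1 — counting 21 days from 2013-04-14 (when the transaction closes) gives a deadline of 2013-05-05; completed 2013-05-03, before the deadline.
Step 2 — must wait 40 days from 2013-05-24 (end of the 21-day waiting period, which began when Form R-1 is filed on 2013-05-03), so not before 2013-07-03; done 2013-07-06, after the minimum wait.
Step 3 — must wait 30 days from 2013-07-26 (end of the 20-day response period, which began when the supplementary schedule is filed on 2013-07-06), so not before 2013-08-25; done 2013-09-03 — permitted.
Step 4 — 17 and 53 days from 2013-09-17 (end of the 14-day comment period, which began when the auditor's consent is delivered on 2013-09-03) are 2013-10-04 and 2013-11-09 respectively; done 2013-10-15, which is between those dates.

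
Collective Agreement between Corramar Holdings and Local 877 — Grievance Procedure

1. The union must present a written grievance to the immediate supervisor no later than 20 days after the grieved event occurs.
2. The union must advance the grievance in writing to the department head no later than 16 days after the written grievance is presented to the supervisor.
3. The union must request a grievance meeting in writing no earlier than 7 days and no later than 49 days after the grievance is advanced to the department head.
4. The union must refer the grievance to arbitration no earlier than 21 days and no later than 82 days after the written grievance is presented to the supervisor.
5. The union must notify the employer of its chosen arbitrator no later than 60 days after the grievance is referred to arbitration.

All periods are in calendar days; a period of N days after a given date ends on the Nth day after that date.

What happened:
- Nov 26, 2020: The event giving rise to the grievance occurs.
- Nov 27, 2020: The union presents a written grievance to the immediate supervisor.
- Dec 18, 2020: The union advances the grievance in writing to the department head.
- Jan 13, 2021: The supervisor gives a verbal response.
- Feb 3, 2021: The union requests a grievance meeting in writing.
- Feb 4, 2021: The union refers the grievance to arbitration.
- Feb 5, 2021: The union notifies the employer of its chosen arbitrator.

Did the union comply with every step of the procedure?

No

Step 1 — counting 20 days from Nov 26, 2020 (when the grieved event occurs) gives a deadline of Dec 16, 2020; completed Nov 27, 2020, before the deadline.
Step 2 — counting 16 days from Nov 27, 2020 (when the written grievance is presented to the supervisor) gives a deadline of Dec 13, 2020; done Dec 18, 2020 — 5 days late.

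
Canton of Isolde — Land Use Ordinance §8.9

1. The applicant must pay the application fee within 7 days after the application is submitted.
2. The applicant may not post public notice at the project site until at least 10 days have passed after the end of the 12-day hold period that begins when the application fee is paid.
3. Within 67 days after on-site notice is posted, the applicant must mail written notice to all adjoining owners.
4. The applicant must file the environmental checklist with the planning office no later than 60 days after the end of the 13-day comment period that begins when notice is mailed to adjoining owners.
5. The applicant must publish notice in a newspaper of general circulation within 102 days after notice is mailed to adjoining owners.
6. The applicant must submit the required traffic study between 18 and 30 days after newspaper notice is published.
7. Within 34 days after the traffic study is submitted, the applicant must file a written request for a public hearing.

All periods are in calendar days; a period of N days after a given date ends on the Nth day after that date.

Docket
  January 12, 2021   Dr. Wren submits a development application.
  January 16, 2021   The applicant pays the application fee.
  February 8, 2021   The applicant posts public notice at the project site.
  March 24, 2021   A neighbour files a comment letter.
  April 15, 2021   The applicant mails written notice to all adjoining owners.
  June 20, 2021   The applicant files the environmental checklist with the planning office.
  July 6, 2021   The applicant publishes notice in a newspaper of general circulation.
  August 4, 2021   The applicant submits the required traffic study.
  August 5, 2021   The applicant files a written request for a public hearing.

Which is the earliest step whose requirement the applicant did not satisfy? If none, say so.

(1) due by January 12, 2021 + 7 days = January 19, 2021; done January 16, 2021 — timely.
(2) permitted from January 28, 2021 + 10 days = February 7, 2021 onward; done February 8, 2021 — permitted.
(3) due by February 8, 2021 + 67 days = April 16, 2021; April 15, 2021 is within that limit.
(4) due by April 28, 2021 + 60 days = June 27, 2021; completed June 20, 2021, before the deadline.
(5) due by April 15, 2021 + 102 days = July 26, 2021; July 6, 2021 is within that limit.
(6) the permitted window runs from July 6, 2021 + 18 = July 24, 2021 to July 6, 2021 + 30 = August 5, 2021; done August 4, 2021, which is between those dates.
(7) due by August 4, 2021 + 34 days = September 7, 2021; done August 5, 2021 — timely.

None — every step was satisfied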